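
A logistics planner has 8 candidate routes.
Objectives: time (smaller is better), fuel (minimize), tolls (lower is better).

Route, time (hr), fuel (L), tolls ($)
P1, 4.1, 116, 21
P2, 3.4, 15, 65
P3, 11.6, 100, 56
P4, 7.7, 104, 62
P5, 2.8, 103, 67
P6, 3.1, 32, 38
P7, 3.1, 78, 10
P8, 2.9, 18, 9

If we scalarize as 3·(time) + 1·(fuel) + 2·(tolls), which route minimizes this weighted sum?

P8

P1: 3·4.1 + 1·116 + 2·21 = 170.3
P2: 3·3.4 + 1·15 + 2·65 = 155.2
P3: 3·11.6 + 1·100 + 2·56 = 246.8
P4: 3·7.7 + 1·104 + 2·62 = 251.1
P5: 3·2.8 + 1·103 + 2·67 = 245.4
P6: 3·3.1 + 1·32 + 2·38 = 117.3
P7: 3·3.1 + 1·78 + 2·10 = 107.3
P8: 3·2.9 + 1·18 + 2·9 = 44.7
Lowest: P8 at 44.7.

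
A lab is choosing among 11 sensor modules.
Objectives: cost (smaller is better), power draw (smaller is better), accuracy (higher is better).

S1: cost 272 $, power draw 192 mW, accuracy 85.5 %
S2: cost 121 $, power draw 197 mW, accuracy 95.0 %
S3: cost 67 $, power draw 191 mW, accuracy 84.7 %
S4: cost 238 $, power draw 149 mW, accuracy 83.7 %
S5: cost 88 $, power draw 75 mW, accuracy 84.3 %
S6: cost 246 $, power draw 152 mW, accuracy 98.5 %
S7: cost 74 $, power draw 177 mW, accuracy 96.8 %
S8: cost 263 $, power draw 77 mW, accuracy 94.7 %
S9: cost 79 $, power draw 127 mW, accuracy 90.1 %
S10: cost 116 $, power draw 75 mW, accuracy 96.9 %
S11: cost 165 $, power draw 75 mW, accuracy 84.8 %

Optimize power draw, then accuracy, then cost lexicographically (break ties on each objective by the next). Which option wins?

S10

First minimize power draw: best is 75, kept {S5, S10, S11}.
Then maximize accuracy: best is 96.9, kept {S10}.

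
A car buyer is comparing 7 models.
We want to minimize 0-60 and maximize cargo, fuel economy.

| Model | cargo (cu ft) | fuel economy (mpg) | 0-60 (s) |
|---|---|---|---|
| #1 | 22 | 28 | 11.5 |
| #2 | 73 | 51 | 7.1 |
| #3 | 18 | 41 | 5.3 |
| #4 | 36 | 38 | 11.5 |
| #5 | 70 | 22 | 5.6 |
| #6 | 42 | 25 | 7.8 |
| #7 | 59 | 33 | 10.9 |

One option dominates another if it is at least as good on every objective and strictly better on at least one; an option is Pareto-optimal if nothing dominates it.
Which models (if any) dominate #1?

#2, #4, #7

#2: cargo 73≥22, fuel economy 51≥28, 0-60 7.1≤11.5 — dominates #1.
#4: cargo 36≥22, fuel economy 38≥28, 0-60 11.5≤11.5 — dominates #1.
#7: cargo 59≥22, fuel economy 33≥28, 0-60 10.9≤11.5 — dominates #1.
Others (#3, #5, #6) are each worse than #1 on at least one objective.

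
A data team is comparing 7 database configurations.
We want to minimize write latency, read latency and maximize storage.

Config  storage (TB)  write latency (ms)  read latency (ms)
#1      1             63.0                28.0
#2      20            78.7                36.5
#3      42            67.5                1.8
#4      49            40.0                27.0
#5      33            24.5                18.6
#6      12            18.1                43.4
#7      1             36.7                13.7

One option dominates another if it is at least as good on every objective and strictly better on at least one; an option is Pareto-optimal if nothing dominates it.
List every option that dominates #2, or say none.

#3, #4, #5

#3: storage 42≥20, write latency 67.5≤78.7, read latency 1.8≤36.5 — dominates #2.
#4: storage 49≥20, write latency 40.0≤78.7, read latency 27.0≤36.5 — dominates #2.
#5: storage 33≥20, write latency 24.5≤78.7, read latency 18.6≤36.5 — dominates #2.
Others (#1, #6, #7) are each worse than #2 on at least one objective.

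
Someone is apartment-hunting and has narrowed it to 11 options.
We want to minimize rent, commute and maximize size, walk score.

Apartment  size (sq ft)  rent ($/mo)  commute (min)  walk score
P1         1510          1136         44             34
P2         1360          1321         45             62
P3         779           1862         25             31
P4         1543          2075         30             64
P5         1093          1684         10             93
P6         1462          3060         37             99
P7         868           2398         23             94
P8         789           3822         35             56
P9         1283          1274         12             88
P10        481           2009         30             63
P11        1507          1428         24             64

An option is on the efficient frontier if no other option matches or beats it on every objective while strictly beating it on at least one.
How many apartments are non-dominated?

8

P1: not dominated (best rent).
P2: not dominated.
P3: dominated by P5 (size 1093≥779, rent 1684≤1862, commute 10≤25, walk score 93≥31).
P4: not dominated (best size).
P5: not dominated (best commute).
P6: not dominated (best walk score).
P7: not dominated.
P8: dominated by P4 (size 1543≥789, rent 2075≤3822, commute 30≤35, walk score 64≥56).
P9: not dominated.
P10: dominated by P5 (size 1093≥481, rent 1684≤2009, commute 10≤30, walk score 93≥63).
P11: not dominated.
Pareto-optimal: P1, P2, P4, P5, P6, P7, P9, P11 → 8.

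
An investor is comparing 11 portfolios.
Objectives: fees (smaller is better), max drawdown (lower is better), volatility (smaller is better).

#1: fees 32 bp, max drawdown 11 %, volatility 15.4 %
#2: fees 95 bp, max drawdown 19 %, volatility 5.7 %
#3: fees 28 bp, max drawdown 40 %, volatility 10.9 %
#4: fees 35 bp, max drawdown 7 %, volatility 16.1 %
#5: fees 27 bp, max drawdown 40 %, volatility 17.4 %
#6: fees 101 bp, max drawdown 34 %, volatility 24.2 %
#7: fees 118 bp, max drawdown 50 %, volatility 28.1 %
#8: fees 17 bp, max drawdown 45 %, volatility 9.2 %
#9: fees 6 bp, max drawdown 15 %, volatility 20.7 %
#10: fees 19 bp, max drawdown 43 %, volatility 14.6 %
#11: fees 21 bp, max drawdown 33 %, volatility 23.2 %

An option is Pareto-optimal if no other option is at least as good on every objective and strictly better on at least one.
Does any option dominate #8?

#1: worse on fees (32 vs 17).
#2: worse on fees (95 vs 17).
#3: worse on fees (28 vs 17).
#4: worse on fees (35 vs 17).
#5: worse on fees (27 vs 17).
#6: worse on fees (101 vs 17).
#7: worse on fees (118 vs 17).
#9: worse on volatility (20.7 vs 9.2).
#10: worse on fees (19 vs 17).
#11: worse on fees (21 vs 17).
No option is at least as good as #8 on every objective and strictly better on one.

No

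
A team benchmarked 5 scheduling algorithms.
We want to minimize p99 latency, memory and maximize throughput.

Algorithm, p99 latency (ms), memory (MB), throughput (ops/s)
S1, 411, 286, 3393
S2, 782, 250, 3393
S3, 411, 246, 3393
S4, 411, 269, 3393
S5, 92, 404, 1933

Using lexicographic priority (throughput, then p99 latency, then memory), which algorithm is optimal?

First maximize throughput: best is 3393, kept {S1, S2, S3, S4}.
Then minimize p99 latency: best is 411, kept {S1, S3, S4}.
Then minimize memory: best is 246, kept {S3}.

S3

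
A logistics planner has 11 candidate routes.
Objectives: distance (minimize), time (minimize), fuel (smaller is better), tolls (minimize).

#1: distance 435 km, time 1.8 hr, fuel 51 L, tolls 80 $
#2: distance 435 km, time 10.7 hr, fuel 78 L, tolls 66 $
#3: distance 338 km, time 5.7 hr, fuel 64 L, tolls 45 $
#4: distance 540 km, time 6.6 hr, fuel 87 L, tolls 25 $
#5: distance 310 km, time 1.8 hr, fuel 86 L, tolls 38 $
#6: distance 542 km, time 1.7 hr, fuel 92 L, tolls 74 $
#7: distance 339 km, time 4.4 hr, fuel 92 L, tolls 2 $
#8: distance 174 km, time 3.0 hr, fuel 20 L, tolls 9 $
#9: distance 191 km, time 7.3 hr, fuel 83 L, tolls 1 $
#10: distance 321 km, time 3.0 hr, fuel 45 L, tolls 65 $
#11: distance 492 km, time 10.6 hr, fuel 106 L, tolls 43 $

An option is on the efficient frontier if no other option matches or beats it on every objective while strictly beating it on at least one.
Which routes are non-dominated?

#1, #5, #6, #7, #8, #9

#1: not dominated.
#2: dominated by #3 (distance 338≤435, time 5.7≤10.7, fuel 64≤78, tolls 45≤66).
#3: dominated by #8 (distance 174≤338, time 3.0≤5.7, fuel 20≤64, tolls 9≤45).
#4: dominated by #8 (distance 174≤540, time 3.0≤6.6, fuel 20≤87, tolls 9≤25).
#5: not dominated.
#6: not dominated (best time).
#7: not dominated.
#8: not dominated (best distance).
#9: not dominated (best tolls).
#10: dominated by #8 (distance 174≤321, time 3.0≤3.0, fuel 20≤45, tolls 9≤65).
#11: dominated by #5 (distance 310≤492, time 1.8≤10.6, fuel 86≤106, tolls 38≤43).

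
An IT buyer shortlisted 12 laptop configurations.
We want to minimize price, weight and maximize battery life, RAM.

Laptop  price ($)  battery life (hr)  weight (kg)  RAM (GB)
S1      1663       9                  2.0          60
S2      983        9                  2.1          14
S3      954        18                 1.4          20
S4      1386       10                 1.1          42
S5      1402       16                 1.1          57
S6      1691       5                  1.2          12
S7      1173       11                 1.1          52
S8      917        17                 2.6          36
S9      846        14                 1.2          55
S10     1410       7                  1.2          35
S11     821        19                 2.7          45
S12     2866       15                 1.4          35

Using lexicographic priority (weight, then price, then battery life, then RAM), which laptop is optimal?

First minimize weight: best is 1.1, kept {S4, S5, S7}.
Then minimize price: best is 1173, kept {S7}.

S7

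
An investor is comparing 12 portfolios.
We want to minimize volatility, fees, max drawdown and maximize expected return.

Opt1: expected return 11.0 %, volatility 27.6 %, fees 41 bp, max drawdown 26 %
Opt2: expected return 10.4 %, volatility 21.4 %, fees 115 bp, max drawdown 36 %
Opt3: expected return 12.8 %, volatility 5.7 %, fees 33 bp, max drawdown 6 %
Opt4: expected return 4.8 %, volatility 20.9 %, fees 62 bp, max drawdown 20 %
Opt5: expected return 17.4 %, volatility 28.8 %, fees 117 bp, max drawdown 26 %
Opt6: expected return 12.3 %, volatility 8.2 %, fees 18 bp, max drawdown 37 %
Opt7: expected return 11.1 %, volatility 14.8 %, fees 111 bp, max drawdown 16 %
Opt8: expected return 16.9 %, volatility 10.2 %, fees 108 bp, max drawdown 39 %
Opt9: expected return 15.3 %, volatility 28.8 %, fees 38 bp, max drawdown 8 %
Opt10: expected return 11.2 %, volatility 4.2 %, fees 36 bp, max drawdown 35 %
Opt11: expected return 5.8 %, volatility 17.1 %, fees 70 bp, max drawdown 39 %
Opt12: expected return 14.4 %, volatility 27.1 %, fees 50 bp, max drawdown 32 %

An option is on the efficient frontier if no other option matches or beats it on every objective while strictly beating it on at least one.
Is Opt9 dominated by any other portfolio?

No

Opt1: worse on expected return (11.0 vs 15.3).
Opt2: worse on expected return (10.4 vs 15.3).
Opt3: worse on expected return (12.8 vs 15.3).
Opt4: worse on expected return (4.8 vs 15.3).
Opt5: worse on fees (117 vs 38).
Opt6: worse on expected return (12.3 vs 15.3).
Opt7: worse on expected return (11.1 vs 15.3).
Opt8: worse on fees (108 vs 38).
Opt10: worse on expected return (11.2 vs 15.3).
Opt11: worse on expected return (5.8 vs 15.3).
Opt12: worse on expected return (14.4 vs 15.3).
No option is at least as good as Opt9 on every objective and strictly better on one.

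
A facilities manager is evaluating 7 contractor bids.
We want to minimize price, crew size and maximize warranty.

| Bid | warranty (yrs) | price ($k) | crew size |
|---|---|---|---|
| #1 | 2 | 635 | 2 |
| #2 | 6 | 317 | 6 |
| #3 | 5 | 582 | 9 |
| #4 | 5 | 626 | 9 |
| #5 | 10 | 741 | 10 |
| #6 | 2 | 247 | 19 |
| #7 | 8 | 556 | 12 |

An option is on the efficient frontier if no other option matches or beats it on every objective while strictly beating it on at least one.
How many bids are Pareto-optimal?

#1: not dominated (best crew size).
#2: not dominated.
#3: dominated by #2 (warranty 6≥5, price 317≤582, crew size 6≤9).
#4: dominated by #2 (warranty 6≥5, price 317≤626, crew size 6≤9).
#5: not dominated (best warranty).
#6: not dominated (best price).
#7: not dominated.
Pareto-optimal: #1, #2, #5, #6, #7 → 5.

5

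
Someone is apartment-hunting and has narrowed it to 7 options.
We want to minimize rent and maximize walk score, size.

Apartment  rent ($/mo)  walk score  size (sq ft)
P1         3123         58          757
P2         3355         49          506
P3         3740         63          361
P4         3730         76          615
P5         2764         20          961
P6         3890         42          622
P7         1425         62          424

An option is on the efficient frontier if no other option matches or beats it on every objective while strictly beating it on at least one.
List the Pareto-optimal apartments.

P1, P4, P5, P7

P1: not dominated.
P2: dominated by P1 (rent 3123≤3355, walk score 58≥49, size 757≥506).
P3: dominated by P4 (rent 3730≤3740, walk score 76≥63, size 615≥361).
P4: not dominated (best walk score).
P5: not dominated (best size).
P6: dominated by P1 (rent 3123≤3890, walk score 58≥42, size 757≥622).
P7: not dominated (best rent).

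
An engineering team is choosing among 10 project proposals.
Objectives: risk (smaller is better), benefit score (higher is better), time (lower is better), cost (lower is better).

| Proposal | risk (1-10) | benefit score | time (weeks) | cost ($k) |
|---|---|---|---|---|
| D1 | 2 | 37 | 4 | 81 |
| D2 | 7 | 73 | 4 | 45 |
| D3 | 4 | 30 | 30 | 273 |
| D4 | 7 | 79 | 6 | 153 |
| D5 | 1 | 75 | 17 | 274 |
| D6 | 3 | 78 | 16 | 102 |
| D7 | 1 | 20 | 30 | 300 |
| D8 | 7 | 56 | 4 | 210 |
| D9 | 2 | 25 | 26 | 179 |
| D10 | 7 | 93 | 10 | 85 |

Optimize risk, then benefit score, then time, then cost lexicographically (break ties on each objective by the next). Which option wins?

D5

First minimize risk: best is 1, kept {D5, D7}.
Then maximize benefit score: best is 75, kept {D5}.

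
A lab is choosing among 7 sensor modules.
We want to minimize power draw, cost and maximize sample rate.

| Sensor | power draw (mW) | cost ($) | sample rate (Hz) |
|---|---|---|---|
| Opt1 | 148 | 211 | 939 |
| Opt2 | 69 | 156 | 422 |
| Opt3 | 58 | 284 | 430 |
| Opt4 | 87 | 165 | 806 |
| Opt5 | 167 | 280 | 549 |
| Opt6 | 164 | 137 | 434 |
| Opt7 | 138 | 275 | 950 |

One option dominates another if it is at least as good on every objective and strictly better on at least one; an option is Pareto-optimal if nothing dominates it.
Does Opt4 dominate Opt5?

Opt4 vs Opt5: power draw 87≤167, cost 165≤280, sample rate 806≥549 — Opt4 is at least as good on every objective with at least one strict improvement.

Yes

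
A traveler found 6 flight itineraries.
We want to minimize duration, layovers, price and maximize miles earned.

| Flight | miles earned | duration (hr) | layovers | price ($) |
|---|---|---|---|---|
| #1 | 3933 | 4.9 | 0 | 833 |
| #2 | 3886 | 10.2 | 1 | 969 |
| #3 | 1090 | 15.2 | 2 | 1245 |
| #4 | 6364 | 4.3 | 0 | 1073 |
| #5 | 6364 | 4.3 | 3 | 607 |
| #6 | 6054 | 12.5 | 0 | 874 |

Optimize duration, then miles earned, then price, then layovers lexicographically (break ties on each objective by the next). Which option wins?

First minimize duration: best is 4.3, kept {#4, #5}.
Then maximize miles earned: best is 6364, kept {#4, #5}.
Then minimize price: best is 607, kept {#5}.

#5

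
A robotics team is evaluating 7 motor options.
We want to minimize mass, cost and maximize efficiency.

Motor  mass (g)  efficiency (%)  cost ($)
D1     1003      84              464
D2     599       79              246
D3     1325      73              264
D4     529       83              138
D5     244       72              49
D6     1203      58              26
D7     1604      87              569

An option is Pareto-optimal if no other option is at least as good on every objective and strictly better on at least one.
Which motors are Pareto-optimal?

D1: not dominated.
D2: dominated by D4 (mass 529≤599, efficiency 83≥79, cost 138≤246).
D3: dominated by D2 (mass 599≤1325, efficiency 79≥73, cost 246≤264).
D4: not dominated.
D5: not dominated (best mass).
D6: not dominated (best cost).
D7: not dominated (best efficiency).

D1, D4, D5, D6, D7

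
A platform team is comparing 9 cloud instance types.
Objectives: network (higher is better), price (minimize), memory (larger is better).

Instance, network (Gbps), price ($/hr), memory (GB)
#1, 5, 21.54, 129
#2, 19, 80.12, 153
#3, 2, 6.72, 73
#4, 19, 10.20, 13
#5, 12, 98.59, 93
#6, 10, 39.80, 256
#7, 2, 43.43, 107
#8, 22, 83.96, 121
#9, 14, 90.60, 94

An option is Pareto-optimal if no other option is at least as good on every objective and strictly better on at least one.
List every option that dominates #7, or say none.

#1, #6

#1: network 5≥2, price 21.54≤43.43, memory 129≥107 — dominates #7.
#6: network 10≥2, price 39.80≤43.43, memory 256≥107 — dominates #7.
Others (#2, #3, #4, #5, #8, #9) are each worse than #7 on at least one objective.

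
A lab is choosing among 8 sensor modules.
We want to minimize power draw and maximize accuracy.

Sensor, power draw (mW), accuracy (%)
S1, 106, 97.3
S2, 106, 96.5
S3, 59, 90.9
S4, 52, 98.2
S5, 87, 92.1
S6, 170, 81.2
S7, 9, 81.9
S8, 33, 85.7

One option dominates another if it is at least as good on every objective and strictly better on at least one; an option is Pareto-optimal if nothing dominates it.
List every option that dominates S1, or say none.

S4: power draw 52≤106, accuracy 98.2≥97.3 — dominates S1.
Others (S2, S3, S5, S6, S7, S8) are each worse than S1 on at least one objective.

S4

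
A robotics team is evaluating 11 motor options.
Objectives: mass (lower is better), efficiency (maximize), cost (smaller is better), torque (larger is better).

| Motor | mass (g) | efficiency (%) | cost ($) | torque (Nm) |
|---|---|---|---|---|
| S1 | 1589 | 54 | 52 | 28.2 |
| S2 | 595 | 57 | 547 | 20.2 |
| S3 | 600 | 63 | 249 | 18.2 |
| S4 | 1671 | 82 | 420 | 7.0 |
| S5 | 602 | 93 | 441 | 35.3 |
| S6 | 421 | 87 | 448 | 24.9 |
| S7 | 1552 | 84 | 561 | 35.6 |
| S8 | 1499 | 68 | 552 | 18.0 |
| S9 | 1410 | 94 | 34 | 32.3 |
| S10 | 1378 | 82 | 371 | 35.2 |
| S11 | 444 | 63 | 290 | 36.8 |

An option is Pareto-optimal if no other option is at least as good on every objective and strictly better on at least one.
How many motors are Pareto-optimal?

7

S1: dominated by S9 (mass 1410≤1589, efficiency 94≥54, cost 34≤52, torque 32.3≥28.2).
S2: dominated by S6 (mass 421≤595, efficiency 87≥57, cost 448≤547, torque 24.9≥20.2).
S3: not dominated.
S4: dominated by S9 (mass 1410≤1671, efficiency 94≥82, cost 34≤420, torque 32.3≥7.0).
S5: not dominated.
S6: not dominated (best mass).
S7: not dominated.
S8: dominated by S5 (mass 602≤1499, efficiency 93≥68, cost 441≤552, torque 35.3≥18.0).
S9: not dominated (best efficiency).
S10: not dominated.
S11: not dominated (best torque).
Pareto-optimal: S3, S5, S6, S7, S9, S10, S11 → 7.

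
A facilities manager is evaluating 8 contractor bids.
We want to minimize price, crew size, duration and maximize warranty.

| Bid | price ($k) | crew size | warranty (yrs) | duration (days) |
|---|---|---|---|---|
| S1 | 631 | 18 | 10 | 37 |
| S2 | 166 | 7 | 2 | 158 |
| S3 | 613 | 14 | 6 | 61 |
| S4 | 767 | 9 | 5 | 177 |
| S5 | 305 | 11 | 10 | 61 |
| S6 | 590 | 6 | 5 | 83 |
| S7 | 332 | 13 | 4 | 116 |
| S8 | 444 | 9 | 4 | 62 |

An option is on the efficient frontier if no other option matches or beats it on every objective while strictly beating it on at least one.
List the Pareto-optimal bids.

S1: not dominated (best duration).
S2: not dominated (best price).
S3: dominated by S5 (price 305≤613, crew size 11≤14, warranty 10≥6, duration 61≤61).
S4: dominated by S6 (price 590≤767, crew size 6≤9, warranty 5≥5, duration 83≤177).
S5: not dominated.
S6: not dominated (best crew size).
S7: dominated by S5 (price 305≤332, crew size 11≤13, warranty 10≥4, duration 61≤116).
S8: not dominated.

S1, S2, S5, S6, S8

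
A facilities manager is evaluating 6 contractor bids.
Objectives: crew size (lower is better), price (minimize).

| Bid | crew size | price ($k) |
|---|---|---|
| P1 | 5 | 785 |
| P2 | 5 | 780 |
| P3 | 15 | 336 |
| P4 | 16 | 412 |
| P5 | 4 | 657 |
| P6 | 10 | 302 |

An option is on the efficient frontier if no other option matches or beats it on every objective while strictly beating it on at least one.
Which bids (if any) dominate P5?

P1: worse on crew size (5 vs 4).
P2: worse on crew size (5 vs 4).
P3: worse on crew size (15 vs 4).
P4: worse on crew size (16 vs 4).
P6: worse on crew size (10 vs 4).
No option dominates P5.

none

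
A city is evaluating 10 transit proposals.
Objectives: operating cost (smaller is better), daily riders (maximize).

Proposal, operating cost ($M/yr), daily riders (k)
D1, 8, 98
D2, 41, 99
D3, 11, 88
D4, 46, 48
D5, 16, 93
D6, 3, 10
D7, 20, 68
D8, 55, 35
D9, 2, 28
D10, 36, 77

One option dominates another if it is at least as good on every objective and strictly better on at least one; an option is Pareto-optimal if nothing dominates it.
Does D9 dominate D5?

No

D9 vs D5: D9 is worse on daily riders (28 vs 93), so it does not dominate D5.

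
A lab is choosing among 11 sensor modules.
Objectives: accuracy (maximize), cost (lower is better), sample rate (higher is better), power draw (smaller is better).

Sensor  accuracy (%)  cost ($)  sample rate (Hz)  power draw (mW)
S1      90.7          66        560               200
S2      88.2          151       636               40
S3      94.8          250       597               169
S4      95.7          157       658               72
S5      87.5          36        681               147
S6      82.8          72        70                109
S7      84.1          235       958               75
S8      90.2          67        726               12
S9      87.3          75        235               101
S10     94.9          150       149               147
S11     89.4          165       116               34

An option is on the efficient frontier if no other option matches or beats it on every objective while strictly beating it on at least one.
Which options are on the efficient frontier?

S1: not dominated.
S2: dominated by S8 (accuracy 90.2≥88.2, cost 67≤151, sample rate 726≥636, power draw 12≤40).
S3: dominated by S4 (accuracy 95.7≥94.8, cost 157≤250, sample rate 658≥597, power draw 72≤169).
S4: not dominated (best accuracy).
S5: not dominated (best cost).
S6: dominated by S8 (accuracy 90.2≥82.8, cost 67≤72, sample rate 726≥70, power draw 12≤109).
S7: not dominated (best sample rate).
S8: not dominated (best power draw).
S9: dominated by S8 (accuracy 90.2≥87.3, cost 67≤75, sample rate 726≥235, power draw 12≤101).
S10: not dominated.
S11: dominated by S8 (accuracy 90.2≥89.4, cost 67≤165, sample rate 726≥116, power draw 12≤34).

S1, S4, S5, S7, S8, S10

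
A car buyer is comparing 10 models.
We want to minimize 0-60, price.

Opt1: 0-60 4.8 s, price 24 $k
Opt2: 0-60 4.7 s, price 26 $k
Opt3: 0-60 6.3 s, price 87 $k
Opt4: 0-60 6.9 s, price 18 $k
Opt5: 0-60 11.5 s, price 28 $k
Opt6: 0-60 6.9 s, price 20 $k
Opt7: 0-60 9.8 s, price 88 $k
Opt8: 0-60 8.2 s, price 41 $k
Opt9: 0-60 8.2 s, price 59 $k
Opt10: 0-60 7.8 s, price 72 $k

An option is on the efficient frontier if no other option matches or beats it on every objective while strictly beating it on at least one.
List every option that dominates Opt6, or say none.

Opt4

Opt4: 0-60 6.9≤6.9, price 18≤20 — dominates Opt6.
Others (Opt1, Opt2, Opt3, Opt5, Opt7, Opt8, Opt9, Opt10) are each worse than Opt6 on at least one objective.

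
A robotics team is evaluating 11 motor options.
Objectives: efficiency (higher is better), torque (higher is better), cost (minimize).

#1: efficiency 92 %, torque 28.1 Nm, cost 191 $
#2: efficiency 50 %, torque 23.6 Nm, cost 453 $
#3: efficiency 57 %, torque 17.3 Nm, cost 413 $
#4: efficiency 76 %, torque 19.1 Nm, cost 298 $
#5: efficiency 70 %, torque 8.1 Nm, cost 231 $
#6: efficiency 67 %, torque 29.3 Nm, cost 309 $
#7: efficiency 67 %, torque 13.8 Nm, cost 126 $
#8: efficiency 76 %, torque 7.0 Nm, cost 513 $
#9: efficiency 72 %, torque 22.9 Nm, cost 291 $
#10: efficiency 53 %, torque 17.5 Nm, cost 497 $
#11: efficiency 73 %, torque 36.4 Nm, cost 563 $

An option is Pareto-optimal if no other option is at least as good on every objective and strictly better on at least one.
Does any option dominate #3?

Yes

#1 vs #3: efficiency 92≥57, torque 28.1≥17.3, cost 191≤413 — #1 is at least as good on every objective and strictly better on at least one, so #1 dominates #3.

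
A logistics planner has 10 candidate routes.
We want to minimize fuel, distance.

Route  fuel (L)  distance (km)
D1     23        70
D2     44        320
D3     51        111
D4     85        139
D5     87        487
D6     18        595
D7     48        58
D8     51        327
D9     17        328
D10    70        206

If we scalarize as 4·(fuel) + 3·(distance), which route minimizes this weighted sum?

D1

D1: 4·23 + 3·70 = 302
D2: 4·44 + 3·320 = 1136
D3: 4·51 + 3·111 = 537
D4: 4·85 + 3·139 = 757
D5: 4·87 + 3·487 = 1809
D6: 4·18 + 3·595 = 1857
D7: 4·48 + 3·58 = 366
D8: 4·51 + 3·327 = 1185
D9: 4·17 + 3·328 = 1052
D10: 4·70 + 3·206 = 898
Lowest: D1 at 302.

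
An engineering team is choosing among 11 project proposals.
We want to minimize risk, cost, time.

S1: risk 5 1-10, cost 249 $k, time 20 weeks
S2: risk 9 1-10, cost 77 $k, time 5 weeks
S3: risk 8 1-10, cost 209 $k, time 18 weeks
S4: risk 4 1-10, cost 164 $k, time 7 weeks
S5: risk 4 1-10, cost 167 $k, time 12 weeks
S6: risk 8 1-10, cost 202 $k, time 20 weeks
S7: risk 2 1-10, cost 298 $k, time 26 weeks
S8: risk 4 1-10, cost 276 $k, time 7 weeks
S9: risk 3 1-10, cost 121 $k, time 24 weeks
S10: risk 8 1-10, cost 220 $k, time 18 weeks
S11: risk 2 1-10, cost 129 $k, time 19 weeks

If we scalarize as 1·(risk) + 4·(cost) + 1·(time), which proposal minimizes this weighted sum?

S1: 1·5 + 4·249 + 1·20 = 1021
S2: 1·9 + 4·77 + 1·5 = 322
S3: 1·8 + 4·209 + 1·18 = 862
S4: 1·4 + 4·164 + 1·7 = 667
S5: 1·4 + 4·167 + 1·12 = 684
S6: 1·8 + 4·202 + 1·20 = 836
S7: 1·2 + 4·298 + 1·26 = 1220
S8: 1·4 + 4·276 + 1·7 = 1115
S9: 1·3 + 4·121 + 1·24 = 511
S10: 1·8 + 4·220 + 1·18 = 906
S11: 1·2 + 4·129 + 1·19 = 537
Lowest: S2 at 322.

S2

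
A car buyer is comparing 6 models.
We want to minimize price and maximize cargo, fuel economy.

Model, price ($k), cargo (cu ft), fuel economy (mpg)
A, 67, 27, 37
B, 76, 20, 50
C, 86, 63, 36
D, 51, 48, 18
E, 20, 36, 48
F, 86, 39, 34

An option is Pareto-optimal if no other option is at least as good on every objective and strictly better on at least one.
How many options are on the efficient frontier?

A: dominated by E (price 20≤67, cargo 36≥27, fuel economy 48≥37).
B: not dominated (best fuel economy).
C: not dominated (best cargo).
D: not dominated.
E: not dominated (best price).
F: dominated by C (price 86≤86, cargo 63≥39, fuel economy 36≥34).
Pareto-optimal: B, C, D, E → 4.

4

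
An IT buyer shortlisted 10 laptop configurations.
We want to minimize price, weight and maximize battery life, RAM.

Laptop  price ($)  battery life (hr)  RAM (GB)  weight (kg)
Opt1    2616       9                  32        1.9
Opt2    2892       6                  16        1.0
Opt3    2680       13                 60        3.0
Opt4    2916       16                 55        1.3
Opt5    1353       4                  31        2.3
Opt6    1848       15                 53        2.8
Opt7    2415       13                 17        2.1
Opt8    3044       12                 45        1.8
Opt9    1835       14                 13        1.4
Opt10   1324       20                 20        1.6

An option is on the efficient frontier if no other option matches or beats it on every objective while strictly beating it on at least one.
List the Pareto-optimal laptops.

Opt1, Opt2, Opt3, Opt4, Opt5, Opt6, Opt9, Opt10

Opt1: not dominated.
Opt2: not dominated (best weight).
Opt3: not dominated (best RAM).
Opt4: not dominated.
Opt5: not dominated.
Opt6: not dominated.
Opt7: dominated by Opt10 (price 1324≤2415, battery life 20≥13, RAM 20≥17, weight 1.6≤2.1).
Opt8: dominated by Opt4 (price 2916≤3044, battery life 16≥12, RAM 55≥45, weight 1.3≤1.8).
Opt9: not dominated.
Opt10: not dominated (best price).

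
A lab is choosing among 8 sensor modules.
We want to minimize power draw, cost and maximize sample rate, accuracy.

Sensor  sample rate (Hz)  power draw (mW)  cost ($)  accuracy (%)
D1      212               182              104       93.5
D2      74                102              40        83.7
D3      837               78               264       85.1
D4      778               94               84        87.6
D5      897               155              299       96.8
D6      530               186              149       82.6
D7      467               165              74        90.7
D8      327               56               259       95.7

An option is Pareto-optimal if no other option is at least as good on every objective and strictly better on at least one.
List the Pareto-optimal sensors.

D1: not dominated.
D2: not dominated (best cost).
D3: not dominated.
D4: not dominated.
D5: not dominated (best sample rate).
D6: dominated by D4 (sample rate 778≥530, power draw 94≤186, cost 84≤149, accuracy 87.6≥82.6).
D7: not dominated.
D8: not dominated (best power draw).

D1, D2, D3, D4, D5, D7, D8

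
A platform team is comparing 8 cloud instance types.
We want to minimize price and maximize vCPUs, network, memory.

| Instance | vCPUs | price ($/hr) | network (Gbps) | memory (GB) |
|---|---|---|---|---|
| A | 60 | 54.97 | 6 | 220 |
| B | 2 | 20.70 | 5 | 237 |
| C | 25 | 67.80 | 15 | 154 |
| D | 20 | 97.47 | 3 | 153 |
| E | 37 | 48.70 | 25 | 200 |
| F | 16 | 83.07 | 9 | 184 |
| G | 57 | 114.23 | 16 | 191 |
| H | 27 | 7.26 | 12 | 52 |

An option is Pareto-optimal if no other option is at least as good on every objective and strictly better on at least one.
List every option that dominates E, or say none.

A: worse on price (54.97 vs 48.70).
B: worse on vCPUs (2 vs 37).
C: worse on vCPUs (25 vs 37).
D: worse on vCPUs (20 vs 37).
F: worse on vCPUs (16 vs 37).
G: worse on price (114.23 vs 48.70).
H: worse on vCPUs (27 vs 37).
No option dominates E.

none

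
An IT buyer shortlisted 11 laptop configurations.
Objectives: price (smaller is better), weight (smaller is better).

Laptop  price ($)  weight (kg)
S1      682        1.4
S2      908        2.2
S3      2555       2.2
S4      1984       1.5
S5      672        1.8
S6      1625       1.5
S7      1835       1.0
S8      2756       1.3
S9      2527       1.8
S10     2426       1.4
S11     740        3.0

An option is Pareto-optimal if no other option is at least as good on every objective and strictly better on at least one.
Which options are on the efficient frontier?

S1, S5, S7

S1: not dominated.
S2: dominated by S1 (price 682≤908, weight 1.4≤2.2).
S3: dominated by S1 (price 682≤2555, weight 1.4≤2.2).
S4: dominated by S1 (price 682≤1984, weight 1.4≤1.5).
S5: not dominated (best price).
S6: dominated by S1 (price 682≤1625, weight 1.4≤1.5).
S7: not dominated (best weight).
S8: dominated by S7 (price 1835≤2756, weight 1.0≤1.3).
S9: dominated by S1 (price 682≤2527, weight 1.4≤1.8).
S10: dominated by S1 (price 682≤2426, weight 1.4≤1.4).
S11: dominated by S1 (price 682≤740, weight 1.4≤3.0).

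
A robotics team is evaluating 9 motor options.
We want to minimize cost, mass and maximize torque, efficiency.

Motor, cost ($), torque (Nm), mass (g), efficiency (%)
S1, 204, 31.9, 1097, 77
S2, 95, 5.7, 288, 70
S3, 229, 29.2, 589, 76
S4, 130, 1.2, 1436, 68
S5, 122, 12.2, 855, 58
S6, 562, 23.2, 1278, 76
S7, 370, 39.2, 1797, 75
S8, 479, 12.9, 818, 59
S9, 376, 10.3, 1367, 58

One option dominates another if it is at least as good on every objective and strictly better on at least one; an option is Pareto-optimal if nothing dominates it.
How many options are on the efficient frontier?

S1: not dominated (best efficiency).
S2: not dominated (best cost).
S3: not dominated.
S4: dominated by S2 (cost 95≤130, torque 5.7≥1.2, mass 288≤1436, efficiency 70≥68).
S5: not dominated.
S6: dominated by S1 (cost 204≤562, torque 31.9≥23.2, mass 1097≤1278, efficiency 77≥76).
S7: not dominated (best torque).
S8: dominated by S3 (cost 229≤479, torque 29.2≥12.9, mass 589≤818, efficiency 76≥59).
S9: dominated by S1 (cost 204≤376, torque 31.9≥10.3, mass 1097≤1367, efficiency 77≥58).
Pareto-optimal: S1, S2, S3, S5, S7 → 5.

5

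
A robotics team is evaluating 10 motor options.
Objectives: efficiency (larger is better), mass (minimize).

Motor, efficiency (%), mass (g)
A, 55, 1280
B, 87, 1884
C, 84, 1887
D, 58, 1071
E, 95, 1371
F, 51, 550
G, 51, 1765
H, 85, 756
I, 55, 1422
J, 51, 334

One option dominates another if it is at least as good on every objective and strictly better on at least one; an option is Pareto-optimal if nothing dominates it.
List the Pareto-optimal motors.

A: dominated by D (efficiency 58≥55, mass 1071≤1280).
B: dominated by E (efficiency 95≥87, mass 1371≤1884).
C: dominated by B (efficiency 87≥84, mass 1884≤1887).
D: dominated by H (efficiency 85≥58, mass 756≤1071).
E: not dominated (best efficiency).
F: dominated by J (efficiency 51≥51, mass 334≤550).
G: dominated by A (efficiency 55≥51, mass 1280≤1765).
H: not dominated.
I: dominated by A (efficiency 55≥55, mass 1280≤1422).
J: not dominated (best mass).

E, H, J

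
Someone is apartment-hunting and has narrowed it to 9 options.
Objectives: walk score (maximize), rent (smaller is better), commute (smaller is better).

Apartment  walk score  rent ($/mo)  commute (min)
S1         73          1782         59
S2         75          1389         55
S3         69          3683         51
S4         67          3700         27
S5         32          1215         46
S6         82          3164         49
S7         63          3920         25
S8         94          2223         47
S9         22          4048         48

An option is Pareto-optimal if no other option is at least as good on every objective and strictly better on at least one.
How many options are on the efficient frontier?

5

S1: dominated by S2 (walk score 75≥73, rent 1389≤1782, commute 55≤59).
S2: not dominated.
S3: dominated by S6 (walk score 82≥69, rent 3164≤3683, commute 49≤51).
S4: not dominated.
S5: not dominated (best rent).
S6: dominated by S8 (walk score 94≥82, rent 2223≤3164, commute 47≤49).
S7: not dominated (best commute).
S8: not dominated (best walk score).
S9: dominated by S4 (walk score 67≥22, rent 3700≤4048, commute 27≤48).
Pareto-optimal: S2, S4, S5, S7, S8 → 5.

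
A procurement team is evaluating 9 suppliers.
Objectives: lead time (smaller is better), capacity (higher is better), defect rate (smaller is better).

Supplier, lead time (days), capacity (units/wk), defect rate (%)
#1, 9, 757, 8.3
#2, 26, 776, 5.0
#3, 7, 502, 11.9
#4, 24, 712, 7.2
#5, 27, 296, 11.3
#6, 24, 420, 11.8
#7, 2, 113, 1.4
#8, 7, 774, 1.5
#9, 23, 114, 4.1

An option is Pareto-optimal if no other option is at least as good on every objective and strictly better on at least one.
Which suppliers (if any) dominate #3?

#8: lead time 7≤7, capacity 774≥502, defect rate 1.5≤11.9 — dominates #3.
Others (#1, #2, #4, #5, #6, #7, #9) are each worse than #3 on at least one objective.

#8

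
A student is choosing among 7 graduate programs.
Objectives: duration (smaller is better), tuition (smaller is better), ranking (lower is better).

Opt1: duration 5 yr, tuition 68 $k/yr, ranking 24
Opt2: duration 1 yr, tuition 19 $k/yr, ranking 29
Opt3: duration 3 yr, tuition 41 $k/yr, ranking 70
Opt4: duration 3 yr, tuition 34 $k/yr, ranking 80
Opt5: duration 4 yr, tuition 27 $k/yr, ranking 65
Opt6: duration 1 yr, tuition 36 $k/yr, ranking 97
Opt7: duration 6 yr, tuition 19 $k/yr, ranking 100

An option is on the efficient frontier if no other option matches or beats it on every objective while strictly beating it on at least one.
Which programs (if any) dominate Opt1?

Opt2: worse on ranking (29 vs 24).
Opt3: worse on ranking (70 vs 24).
Opt4: worse on ranking (80 vs 24).
Opt5: worse on ranking (65 vs 24).
Opt6: worse on ranking (97 vs 24).
Opt7: worse on duration (6 vs 5).
No option dominates Opt1.

none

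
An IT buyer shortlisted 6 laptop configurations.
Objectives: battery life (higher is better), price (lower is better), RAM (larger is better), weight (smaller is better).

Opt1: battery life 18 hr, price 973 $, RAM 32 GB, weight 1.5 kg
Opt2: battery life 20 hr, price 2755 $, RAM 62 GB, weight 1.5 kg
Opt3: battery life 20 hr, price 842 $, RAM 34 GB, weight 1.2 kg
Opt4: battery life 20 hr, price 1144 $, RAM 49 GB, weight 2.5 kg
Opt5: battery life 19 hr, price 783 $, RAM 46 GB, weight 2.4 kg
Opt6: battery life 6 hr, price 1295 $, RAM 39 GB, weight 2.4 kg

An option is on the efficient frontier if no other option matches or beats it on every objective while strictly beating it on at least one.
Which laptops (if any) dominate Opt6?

Opt5: battery life 19≥6, price 783≤1295, RAM 46≥39, weight 2.4≤2.4 — dominates Opt6.
Others (Opt1, Opt2, Opt3, Opt4) are each worse than Opt6 on at least one objective.

Opt5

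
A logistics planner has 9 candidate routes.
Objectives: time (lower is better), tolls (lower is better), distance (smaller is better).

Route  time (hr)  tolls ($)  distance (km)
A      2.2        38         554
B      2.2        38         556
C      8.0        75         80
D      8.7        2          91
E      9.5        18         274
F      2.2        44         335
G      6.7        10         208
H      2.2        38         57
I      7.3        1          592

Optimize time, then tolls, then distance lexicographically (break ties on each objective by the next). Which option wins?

H

First minimize time: best is 2.2, kept {A, B, F, H}.
Then minimize tolls: best is 38, kept {A, B, H}.
Then minimize distance: best is 57, kept {H}.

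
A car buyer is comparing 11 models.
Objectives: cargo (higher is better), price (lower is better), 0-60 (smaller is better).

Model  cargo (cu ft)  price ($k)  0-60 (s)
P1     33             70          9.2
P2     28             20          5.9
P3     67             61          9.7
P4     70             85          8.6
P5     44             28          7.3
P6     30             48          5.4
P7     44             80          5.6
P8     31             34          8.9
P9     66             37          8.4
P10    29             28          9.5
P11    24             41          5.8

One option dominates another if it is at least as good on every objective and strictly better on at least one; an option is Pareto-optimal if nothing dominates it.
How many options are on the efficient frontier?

8

P1: dominated by P5 (cargo 44≥33, price 28≤70, 0-60 7.3≤9.2).
P2: not dominated (best price).
P3: not dominated.
P4: not dominated (best cargo).
P5: not dominated.
P6: not dominated (best 0-60).
P7: not dominated.
P8: dominated by P5 (cargo 44≥31, price 28≤34, 0-60 7.3≤8.9).
P9: not dominated.
P10: dominated by P5 (cargo 44≥29, price 28≤28, 0-60 7.3≤9.5).
P11: not dominated.
Pareto-optimal: P2, P3, P4, P5, P6, P7, P9, P11 → 8.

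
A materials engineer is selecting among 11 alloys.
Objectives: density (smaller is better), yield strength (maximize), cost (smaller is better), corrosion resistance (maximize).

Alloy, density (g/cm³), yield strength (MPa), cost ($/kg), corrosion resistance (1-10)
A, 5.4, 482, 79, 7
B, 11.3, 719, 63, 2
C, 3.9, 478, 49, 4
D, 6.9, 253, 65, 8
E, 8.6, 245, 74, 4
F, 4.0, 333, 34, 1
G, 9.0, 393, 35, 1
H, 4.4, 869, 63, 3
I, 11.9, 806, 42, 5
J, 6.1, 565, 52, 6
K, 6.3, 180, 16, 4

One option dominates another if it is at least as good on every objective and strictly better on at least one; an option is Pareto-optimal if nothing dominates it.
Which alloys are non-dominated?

A, C, D, F, G, H, I, J, K

A: not dominated.
B: dominated by H (density 4.4≤11.3, yield strength 869≥719, cost 63≤63, corrosion resistance 3≥2).
C: not dominated (best density).
D: not dominated (best corrosion resistance).
E: dominated by C (density 3.9≤8.6, yield strength 478≥245, cost 49≤74, corrosion resistance 4≥4).
F: not dominated.
G: not dominated.
H: not dominated (best yield strength).
I: not dominated.
J: not dominated.
K: not dominated (best cost).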